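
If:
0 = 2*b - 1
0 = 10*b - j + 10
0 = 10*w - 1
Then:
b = 1/2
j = 15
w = 1/10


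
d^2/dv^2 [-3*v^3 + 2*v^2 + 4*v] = 4 - 18*v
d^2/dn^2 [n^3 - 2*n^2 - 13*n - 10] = 6*n - 4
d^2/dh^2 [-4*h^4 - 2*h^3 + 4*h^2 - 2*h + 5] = -48*h^2 - 12*h + 8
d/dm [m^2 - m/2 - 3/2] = 2*m - 1/2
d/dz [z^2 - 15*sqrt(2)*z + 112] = 2*z - 15*sqrt(2)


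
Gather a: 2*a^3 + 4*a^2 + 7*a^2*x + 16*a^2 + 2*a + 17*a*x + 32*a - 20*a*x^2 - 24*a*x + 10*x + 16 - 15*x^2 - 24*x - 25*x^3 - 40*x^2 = 2*a^3 + a^2*(7*x + 20) + a*(-20*x^2 - 7*x + 34) - 25*x^3 - 55*x^2 - 14*x + 16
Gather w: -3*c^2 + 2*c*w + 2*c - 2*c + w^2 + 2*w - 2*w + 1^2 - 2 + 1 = -3*c^2 + 2*c*w + w^2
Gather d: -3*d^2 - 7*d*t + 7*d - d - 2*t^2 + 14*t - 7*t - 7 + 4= -3*d^2 + d*(6 - 7*t) - 2*t^2 + 7*t - 3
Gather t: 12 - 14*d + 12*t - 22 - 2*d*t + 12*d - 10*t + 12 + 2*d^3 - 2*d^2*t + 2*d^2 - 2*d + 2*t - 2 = 2*d^3 + 2*d^2 - 4*d + t*(-2*d^2 - 2*d + 4)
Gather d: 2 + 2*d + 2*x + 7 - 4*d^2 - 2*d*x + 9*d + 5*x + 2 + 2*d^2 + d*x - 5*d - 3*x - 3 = -2*d^2 + d*(6 - x) + 4*x + 8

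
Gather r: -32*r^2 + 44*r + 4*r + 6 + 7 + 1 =-32*r^2 + 48*r + 14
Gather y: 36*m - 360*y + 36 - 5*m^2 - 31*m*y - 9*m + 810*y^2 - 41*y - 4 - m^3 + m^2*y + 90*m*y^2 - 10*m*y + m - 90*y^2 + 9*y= -m^3 - 5*m^2 + 28*m + y^2*(90*m + 720) + y*(m^2 - 41*m - 392) + 32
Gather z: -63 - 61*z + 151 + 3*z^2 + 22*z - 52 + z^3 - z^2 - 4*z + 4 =z^3 + 2*z^2 - 43*z + 40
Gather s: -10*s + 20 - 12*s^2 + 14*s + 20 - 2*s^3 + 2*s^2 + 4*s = -2*s^3 - 10*s^2 + 8*s + 40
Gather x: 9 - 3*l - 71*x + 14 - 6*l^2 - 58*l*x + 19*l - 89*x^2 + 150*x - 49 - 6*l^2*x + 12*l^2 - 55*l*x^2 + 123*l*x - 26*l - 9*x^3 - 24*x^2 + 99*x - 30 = 6*l^2 - 10*l - 9*x^3 + x^2*(-55*l - 113) + x*(-6*l^2 + 65*l + 178) - 56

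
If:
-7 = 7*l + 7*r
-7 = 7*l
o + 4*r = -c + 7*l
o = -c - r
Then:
No Solution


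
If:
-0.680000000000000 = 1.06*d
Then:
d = -0.64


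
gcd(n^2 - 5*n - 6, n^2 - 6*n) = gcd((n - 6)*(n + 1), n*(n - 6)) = n - 6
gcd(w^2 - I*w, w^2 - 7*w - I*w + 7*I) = w - I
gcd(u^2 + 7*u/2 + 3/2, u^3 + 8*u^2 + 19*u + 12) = u + 3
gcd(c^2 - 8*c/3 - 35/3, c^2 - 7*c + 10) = c - 5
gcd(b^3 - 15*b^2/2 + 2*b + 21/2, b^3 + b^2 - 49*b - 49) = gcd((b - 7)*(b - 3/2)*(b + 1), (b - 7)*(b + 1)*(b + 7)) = b^2 - 6*b - 7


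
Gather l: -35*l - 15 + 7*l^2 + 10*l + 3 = 7*l^2 - 25*l - 12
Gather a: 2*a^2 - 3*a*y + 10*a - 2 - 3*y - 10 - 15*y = 2*a^2 + a*(10 - 3*y) - 18*y - 12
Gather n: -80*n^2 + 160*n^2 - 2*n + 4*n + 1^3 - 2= 80*n^2 + 2*n - 1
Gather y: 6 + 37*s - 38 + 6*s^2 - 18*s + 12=6*s^2 + 19*s - 20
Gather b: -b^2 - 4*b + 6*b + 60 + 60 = -b^2 + 2*b + 120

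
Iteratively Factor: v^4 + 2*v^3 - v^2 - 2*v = (v)*(v^3 + 2*v^2 - v - 2) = v*(v + 1)*(v^2 + v - 2) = v*(v + 1)*(v + 2)*(v - 1)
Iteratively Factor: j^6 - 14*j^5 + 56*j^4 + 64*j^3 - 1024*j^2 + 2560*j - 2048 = (j - 2)*(j^5 - 12*j^4 + 32*j^3 + 128*j^2 - 768*j + 1024) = (j - 4)*(j - 2)*(j^4 - 8*j^3 + 128*j - 256) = (j - 4)^2*(j - 2)*(j^3 - 4*j^2 - 16*j + 64) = (j - 4)^2*(j - 2)*(j + 4)*(j^2 - 8*j + 16) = (j - 4)^3*(j - 2)*(j + 4)*(j - 4)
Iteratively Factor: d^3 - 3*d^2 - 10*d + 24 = (d - 2)*(d^2 - d - 12) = (d - 2)*(d + 3)*(d - 4)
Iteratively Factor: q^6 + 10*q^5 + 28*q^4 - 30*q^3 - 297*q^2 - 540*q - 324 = (q - 3)*(q^5 + 13*q^4 + 67*q^3 + 171*q^2 + 216*q + 108) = (q - 3)*(q + 2)*(q^4 + 11*q^3 + 45*q^2 + 81*q + 54) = (q - 3)*(q + 2)^2*(q^3 + 9*q^2 + 27*q + 27) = (q - 3)*(q + 2)^2*(q + 3)*(q^2 + 6*q + 9) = (q - 3)*(q + 2)^2*(q + 3)^2*(q + 3)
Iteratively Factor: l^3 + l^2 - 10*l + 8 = (l - 2)*(l^2 + 3*l - 4) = (l - 2)*(l + 4)*(l - 1)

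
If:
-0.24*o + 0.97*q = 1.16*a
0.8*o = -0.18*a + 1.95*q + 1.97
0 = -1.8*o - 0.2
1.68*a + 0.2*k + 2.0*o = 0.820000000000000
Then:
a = -0.93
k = 13.04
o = -0.11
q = -1.14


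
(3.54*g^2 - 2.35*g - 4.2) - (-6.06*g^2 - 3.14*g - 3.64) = 9.6*g^2 + 0.79*g - 0.56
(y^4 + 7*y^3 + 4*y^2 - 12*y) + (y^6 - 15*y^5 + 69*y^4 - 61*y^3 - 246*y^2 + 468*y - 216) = y^6 - 15*y^5 + 70*y^4 - 54*y^3 - 242*y^2 + 456*y - 216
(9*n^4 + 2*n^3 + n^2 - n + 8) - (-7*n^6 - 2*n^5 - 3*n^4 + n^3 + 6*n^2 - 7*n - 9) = 7*n^6 + 2*n^5 + 12*n^4 + n^3 - 5*n^2 + 6*n + 17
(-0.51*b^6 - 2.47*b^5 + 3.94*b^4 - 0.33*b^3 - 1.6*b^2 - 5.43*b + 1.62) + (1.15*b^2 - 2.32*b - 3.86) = -0.51*b^6 - 2.47*b^5 + 3.94*b^4 - 0.33*b^3 - 0.45*b^2 - 7.75*b - 2.24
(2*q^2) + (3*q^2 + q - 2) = 5*q^2 + q - 2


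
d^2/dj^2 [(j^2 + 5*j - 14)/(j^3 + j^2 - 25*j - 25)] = 2*(j^6 + 15*j^5 + 6*j^4 + 218*j^3 + 1833*j^2 + 375*j - 11600)/(j^9 + 3*j^8 - 72*j^7 - 224*j^6 + 1650*j^5 + 5550*j^4 - 10000*j^3 - 45000*j^2 - 46875*j - 15625)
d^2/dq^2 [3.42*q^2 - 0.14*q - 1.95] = 6.84000000000000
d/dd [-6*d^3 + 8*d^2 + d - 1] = -18*d^2 + 16*d + 1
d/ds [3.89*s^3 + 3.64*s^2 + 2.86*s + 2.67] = 11.67*s^2 + 7.28*s + 2.86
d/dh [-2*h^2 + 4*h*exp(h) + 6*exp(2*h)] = 4*h*exp(h) - 4*h + 12*exp(2*h) + 4*exp(h)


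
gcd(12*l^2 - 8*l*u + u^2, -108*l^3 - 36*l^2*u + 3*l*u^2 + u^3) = -6*l + u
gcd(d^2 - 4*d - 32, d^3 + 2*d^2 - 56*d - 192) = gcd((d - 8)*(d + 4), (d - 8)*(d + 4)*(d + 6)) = d^2 - 4*d - 32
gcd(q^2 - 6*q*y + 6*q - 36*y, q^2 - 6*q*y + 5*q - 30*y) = -q + 6*y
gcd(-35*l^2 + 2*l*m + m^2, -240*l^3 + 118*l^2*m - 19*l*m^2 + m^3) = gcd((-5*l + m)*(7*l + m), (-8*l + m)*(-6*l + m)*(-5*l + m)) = 5*l - m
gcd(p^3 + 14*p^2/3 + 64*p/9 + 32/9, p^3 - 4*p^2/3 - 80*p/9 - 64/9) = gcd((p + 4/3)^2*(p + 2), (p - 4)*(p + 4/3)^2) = p^2 + 8*p/3 + 16/9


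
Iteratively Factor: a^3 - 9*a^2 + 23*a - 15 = (a - 1)*(a^2 - 8*a + 15) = (a - 3)*(a - 1)*(a - 5)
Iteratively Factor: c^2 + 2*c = (c + 2)*(c)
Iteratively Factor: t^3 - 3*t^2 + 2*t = (t - 1)*(t^2 - 2*t) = t*(t - 1)*(t - 2)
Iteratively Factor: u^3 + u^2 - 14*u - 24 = (u - 4)*(u^2 + 5*u + 6) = (u - 4)*(u + 3)*(u + 2)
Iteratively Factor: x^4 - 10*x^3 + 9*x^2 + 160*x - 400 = (x - 5)*(x^3 - 5*x^2 - 16*x + 80) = (x - 5)*(x + 4)*(x^2 - 9*x + 20) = (x - 5)*(x - 4)*(x + 4)*(x - 5)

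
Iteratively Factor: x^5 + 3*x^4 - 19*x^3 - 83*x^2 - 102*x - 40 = (x + 1)*(x^4 + 2*x^3 - 21*x^2 - 62*x - 40) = (x + 1)*(x + 4)*(x^3 - 2*x^2 - 13*x - 10) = (x - 5)*(x + 1)*(x + 4)*(x^2 + 3*x + 2) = (x - 5)*(x + 1)*(x + 2)*(x + 4)*(x + 1)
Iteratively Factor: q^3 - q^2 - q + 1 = (q + 1)*(q^2 - 2*q + 1) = (q - 1)*(q + 1)*(q - 1)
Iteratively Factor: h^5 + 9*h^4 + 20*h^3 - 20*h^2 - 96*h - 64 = (h + 4)*(h^4 + 5*h^3 - 20*h - 16) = (h + 1)*(h + 4)*(h^3 + 4*h^2 - 4*h - 16) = (h + 1)*(h + 2)*(h + 4)*(h^2 + 2*h - 8) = (h + 1)*(h + 2)*(h + 4)^2*(h - 2)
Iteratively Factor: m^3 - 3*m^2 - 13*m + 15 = (m - 1)*(m^2 - 2*m - 15) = (m - 5)*(m - 1)*(m + 3)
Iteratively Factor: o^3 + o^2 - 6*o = (o + 3)*(o^2 - 2*o) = (o - 2)*(o + 3)*(o)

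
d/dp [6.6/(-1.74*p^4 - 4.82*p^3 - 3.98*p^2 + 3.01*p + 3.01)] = (45.936*p^3 + 95.436*p^2 + 52.536*p - 19.866)/(1.74*p^4 + 4.82*p^3 + 3.98*p^2 - 3.01*p - 3.01)^2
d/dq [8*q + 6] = 8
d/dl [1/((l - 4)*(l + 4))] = -2*l/(l^4 - 32*l^2 + 256)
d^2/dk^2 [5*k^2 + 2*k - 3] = 10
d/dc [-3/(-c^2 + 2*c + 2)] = 6*(1 - c)/(-c^2 + 2*c + 2)^2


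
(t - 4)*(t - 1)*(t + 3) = t^3 - 2*t^2 - 11*t + 12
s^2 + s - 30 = (s - 5)*(s + 6)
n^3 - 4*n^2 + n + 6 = (n - 3)*(n - 2)*(n + 1)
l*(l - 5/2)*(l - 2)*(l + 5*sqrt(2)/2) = l^4 - 9*l^3/2 + 5*sqrt(2)*l^3/2 - 45*sqrt(2)*l^2/4 + 5*l^2 + 25*sqrt(2)*l/2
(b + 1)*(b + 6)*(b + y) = b^3 + b^2*y + 7*b^2 + 7*b*y + 6*b + 6*y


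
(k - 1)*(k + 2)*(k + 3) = k^3 + 4*k^2 + k - 6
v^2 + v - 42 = (v - 6)*(v + 7)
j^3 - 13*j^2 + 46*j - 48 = (j - 8)*(j - 3)*(j - 2)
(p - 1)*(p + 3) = p^2 + 2*p - 3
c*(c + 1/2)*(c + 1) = c^3 + 3*c^2/2 + c/2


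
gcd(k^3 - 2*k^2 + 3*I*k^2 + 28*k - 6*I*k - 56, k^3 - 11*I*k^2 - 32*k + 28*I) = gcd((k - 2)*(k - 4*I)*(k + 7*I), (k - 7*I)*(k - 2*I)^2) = 1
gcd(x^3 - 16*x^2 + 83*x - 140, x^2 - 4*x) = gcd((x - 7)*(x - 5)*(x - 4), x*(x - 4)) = x - 4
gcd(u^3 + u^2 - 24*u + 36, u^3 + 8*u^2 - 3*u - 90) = u^2 + 3*u - 18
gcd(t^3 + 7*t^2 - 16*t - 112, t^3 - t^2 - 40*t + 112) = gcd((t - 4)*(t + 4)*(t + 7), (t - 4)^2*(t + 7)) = t^2 + 3*t - 28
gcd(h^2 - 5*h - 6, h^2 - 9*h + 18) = h - 6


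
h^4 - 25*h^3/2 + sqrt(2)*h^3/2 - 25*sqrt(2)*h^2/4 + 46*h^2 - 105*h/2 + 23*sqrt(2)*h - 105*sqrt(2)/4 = (h - 7)*(h - 3)*(h - 5/2)*(h + sqrt(2)/2)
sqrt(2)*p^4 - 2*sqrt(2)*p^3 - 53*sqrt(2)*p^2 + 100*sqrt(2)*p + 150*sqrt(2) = (p - 3)*(p - 5*sqrt(2))*(p + 5*sqrt(2))*(sqrt(2)*p + sqrt(2))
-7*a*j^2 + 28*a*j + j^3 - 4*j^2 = j*(-7*a + j)*(j - 4)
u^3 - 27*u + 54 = (u - 3)^2*(u + 6)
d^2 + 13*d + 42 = (d + 6)*(d + 7)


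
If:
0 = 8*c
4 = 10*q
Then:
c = 0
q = 2/5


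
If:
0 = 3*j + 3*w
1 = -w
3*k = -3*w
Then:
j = 1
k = 1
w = -1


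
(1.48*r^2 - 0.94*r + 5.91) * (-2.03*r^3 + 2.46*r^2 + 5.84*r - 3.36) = -3.0044*r^5 + 5.549*r^4 - 5.6665*r^3 + 4.0762*r^2 + 37.6728*r - 19.8576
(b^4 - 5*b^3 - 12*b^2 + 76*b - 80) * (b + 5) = b^5 - 37*b^3 + 16*b^2 + 300*b - 400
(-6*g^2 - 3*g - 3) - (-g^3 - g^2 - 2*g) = g^3 - 5*g^2 - g - 3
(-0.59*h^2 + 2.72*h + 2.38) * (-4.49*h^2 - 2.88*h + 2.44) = 2.6491*h^4 - 10.5136*h^3 - 19.9594*h^2 - 0.217599999999999*h + 5.8072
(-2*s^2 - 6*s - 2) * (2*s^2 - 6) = -4*s^4 - 12*s^3 + 8*s^2 + 36*s + 12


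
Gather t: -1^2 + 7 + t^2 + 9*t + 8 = t^2 + 9*t + 14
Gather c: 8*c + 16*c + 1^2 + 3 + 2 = 24*c + 6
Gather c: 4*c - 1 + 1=4*c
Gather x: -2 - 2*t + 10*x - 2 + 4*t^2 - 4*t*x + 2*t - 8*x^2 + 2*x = 4*t^2 - 8*x^2 + x*(12 - 4*t) - 4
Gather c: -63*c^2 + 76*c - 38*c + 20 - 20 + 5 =-63*c^2 + 38*c + 5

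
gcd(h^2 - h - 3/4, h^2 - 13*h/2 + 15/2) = h - 3/2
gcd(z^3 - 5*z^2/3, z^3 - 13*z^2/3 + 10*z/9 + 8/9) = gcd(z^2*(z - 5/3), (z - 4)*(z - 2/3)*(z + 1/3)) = 1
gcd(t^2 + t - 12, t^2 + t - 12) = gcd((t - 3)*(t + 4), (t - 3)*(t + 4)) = t^2 + t - 12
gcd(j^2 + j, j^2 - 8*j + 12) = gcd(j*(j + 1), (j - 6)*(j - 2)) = 1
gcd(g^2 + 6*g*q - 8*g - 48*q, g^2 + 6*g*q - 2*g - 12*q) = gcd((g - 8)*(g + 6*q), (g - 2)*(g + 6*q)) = g + 6*q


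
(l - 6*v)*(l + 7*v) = l^2 + l*v - 42*v^2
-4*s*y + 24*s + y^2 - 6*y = (-4*s + y)*(y - 6)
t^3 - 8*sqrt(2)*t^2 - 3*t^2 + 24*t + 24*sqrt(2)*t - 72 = (t - 3)*(t - 6*sqrt(2))*(t - 2*sqrt(2))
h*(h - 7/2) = h^2 - 7*h/2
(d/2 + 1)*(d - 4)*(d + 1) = d^3/2 - d^2/2 - 5*d - 4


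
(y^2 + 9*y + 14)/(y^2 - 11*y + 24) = (y^2 + 9*y + 14)/(y^2 - 11*y + 24)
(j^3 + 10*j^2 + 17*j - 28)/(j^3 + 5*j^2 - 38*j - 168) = (j - 1)/(j - 6)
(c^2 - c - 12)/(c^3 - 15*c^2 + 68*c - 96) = (c + 3)/(c^2 - 11*c + 24)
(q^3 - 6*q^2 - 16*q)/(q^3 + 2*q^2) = (q - 8)/q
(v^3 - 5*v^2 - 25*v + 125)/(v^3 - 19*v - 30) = (v^2 - 25)/(v^2 + 5*v + 6)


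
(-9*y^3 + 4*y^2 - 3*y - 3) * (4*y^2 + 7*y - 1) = -36*y^5 - 47*y^4 + 25*y^3 - 37*y^2 - 18*y + 3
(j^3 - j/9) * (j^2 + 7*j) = j^5 + 7*j^4 - j^3/9 - 7*j^2/9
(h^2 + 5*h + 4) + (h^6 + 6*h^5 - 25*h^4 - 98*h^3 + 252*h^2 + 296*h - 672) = h^6 + 6*h^5 - 25*h^4 - 98*h^3 + 253*h^2 + 301*h - 668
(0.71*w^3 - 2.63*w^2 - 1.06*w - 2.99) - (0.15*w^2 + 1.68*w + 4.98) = 0.71*w^3 - 2.78*w^2 - 2.74*w - 7.97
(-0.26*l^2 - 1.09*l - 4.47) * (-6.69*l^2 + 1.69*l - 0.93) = 1.7394*l^4 + 6.8527*l^3 + 28.304*l^2 - 6.5406*l + 4.1571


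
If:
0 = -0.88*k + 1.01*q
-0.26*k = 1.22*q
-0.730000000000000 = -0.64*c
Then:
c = 1.14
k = 0.00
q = 0.00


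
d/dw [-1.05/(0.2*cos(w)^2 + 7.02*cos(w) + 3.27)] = -(0.42*cos(w) + 7.371)*sin(w)/(0.2*cos(w)^2 + 7.02*cos(w) + 3.27)^2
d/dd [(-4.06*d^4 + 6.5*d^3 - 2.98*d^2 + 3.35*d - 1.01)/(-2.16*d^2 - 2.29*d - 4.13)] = (17.5392*d^5 + 13.8522*d^4 + 37.3012*d^3 - 66.4748*d^2 + 20.2516*d - 16.1484)/(4.6656*d^4 + 9.8928*d^3 + 23.0857*d^2 + 18.9154*d + 17.0569)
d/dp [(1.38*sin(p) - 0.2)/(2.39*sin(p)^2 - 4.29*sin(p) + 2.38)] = (-3.2982*sin(p)^2 + 0.956*sin(p) + 2.4264)*cos(p)/(5.7121*sin(p)^4 - 20.5062*sin(p)^3 + 29.7805*sin(p)^2 - 20.4204*sin(p) + 5.6644)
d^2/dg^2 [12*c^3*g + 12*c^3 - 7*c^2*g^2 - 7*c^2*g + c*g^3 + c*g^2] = 2*c*(-7*c + 3*g + 1)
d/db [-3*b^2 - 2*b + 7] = -6*b - 2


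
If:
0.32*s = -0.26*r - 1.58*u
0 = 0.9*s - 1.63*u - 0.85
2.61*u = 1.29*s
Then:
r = -38.14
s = 9.01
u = 4.45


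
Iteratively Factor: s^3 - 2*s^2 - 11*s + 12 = (s - 4)*(s^2 + 2*s - 3) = (s - 4)*(s + 3)*(s - 1)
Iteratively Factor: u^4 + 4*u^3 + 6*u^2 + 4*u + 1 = (u + 1)*(u^3 + 3*u^2 + 3*u + 1) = (u + 1)^2*(u^2 + 2*u + 1) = (u + 1)^3*(u + 1)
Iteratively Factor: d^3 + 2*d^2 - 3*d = (d)*(d^2 + 2*d - 3) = d*(d + 3)*(d - 1)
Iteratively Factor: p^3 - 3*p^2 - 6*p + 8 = (p - 4)*(p^2 + p - 2) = (p - 4)*(p - 1)*(p + 2)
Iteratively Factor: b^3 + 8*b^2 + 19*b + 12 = (b + 3)*(b^2 + 5*b + 4) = (b + 3)*(b + 4)*(b + 1)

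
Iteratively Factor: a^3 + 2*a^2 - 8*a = (a)*(a^2 + 2*a - 8) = a*(a - 2)*(a + 4)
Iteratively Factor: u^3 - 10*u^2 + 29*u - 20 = (u - 4)*(u^2 - 6*u + 5) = (u - 5)*(u - 4)*(u - 1)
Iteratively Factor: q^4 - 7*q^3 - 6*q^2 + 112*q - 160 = (q + 4)*(q^3 - 11*q^2 + 38*q - 40) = (q - 5)*(q + 4)*(q^2 - 6*q + 8) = (q - 5)*(q - 2)*(q + 4)*(q - 4)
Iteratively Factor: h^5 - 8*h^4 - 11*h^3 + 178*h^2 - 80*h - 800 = (h - 4)*(h^4 - 4*h^3 - 27*h^2 + 70*h + 200) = (h - 5)*(h - 4)*(h^3 + h^2 - 22*h - 40) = (h - 5)*(h - 4)*(h + 4)*(h^2 - 3*h - 10) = (h - 5)^2*(h - 4)*(h + 4)*(h + 2)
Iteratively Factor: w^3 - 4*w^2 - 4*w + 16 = (w - 4)*(w^2 - 4) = (w - 4)*(w - 2)*(w + 2)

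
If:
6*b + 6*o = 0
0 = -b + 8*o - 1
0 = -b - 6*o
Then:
No Solution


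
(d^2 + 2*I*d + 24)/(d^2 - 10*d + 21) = (d^2 + 2*I*d + 24)/(d^2 - 10*d + 21)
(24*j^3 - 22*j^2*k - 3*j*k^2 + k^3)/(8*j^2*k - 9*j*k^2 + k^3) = (24*j^2 + 2*j*k - k^2)/(k*(8*j - k))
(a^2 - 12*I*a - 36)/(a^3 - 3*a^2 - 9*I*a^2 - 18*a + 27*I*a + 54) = (a - 6*I)/(a^2 - 3*a*(1 + I) + 9*I)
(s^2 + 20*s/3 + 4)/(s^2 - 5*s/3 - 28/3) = (3*s^2 + 20*s + 12)/(3*s^2 - 5*s - 28)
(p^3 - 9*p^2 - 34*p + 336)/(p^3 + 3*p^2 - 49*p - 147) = (p^2 - 2*p - 48)/(p^2 + 10*p + 21)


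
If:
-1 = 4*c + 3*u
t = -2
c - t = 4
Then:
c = 2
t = -2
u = -3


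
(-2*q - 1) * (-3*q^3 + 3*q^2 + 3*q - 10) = 6*q^4 - 3*q^3 - 9*q^2 + 17*q + 10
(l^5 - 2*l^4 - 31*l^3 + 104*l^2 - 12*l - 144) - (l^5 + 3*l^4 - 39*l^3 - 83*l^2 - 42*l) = -5*l^4 + 8*l^3 + 187*l^2 + 30*l - 144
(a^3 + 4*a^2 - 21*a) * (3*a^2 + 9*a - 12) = 3*a^5 + 21*a^4 - 39*a^3 - 237*a^2 + 252*a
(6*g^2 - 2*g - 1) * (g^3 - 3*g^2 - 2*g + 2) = 6*g^5 - 20*g^4 - 7*g^3 + 19*g^2 - 2*g - 2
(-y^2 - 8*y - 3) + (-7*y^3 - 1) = -7*y^3 - y^2 - 8*y - 4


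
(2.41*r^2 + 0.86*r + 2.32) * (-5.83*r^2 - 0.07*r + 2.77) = -14.0503*r^4 - 5.1825*r^3 - 6.9101*r^2 + 2.2198*r + 6.4264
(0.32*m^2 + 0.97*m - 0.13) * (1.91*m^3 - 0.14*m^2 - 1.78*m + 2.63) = 0.6112*m^5 + 1.8079*m^4 - 0.9537*m^3 - 0.8668*m^2 + 2.7825*m - 0.3419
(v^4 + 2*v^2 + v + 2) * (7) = 7*v^4 + 14*v^2 + 7*v + 14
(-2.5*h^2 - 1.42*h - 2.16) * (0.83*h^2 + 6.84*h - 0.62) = -2.075*h^4 - 18.2786*h^3 - 9.9556*h^2 - 13.894*h + 1.3392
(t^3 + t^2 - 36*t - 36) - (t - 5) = t^3 + t^2 - 37*t - 31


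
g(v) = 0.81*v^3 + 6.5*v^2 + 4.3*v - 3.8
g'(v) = 2.43*v^2 + 13.0*v + 4.3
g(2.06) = 39.72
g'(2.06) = 41.39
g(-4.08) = 31.84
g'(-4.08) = -8.29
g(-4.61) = 35.16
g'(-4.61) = -3.99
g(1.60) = 23.04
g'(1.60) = 31.32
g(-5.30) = 35.40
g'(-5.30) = 3.66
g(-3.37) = 24.53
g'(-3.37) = -11.91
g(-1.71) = 3.80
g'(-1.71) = -10.82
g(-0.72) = -3.83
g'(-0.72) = -3.80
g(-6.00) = 29.44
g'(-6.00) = 13.78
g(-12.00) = -519.08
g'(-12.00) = 198.22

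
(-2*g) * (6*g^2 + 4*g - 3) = -12*g^3 - 8*g^2 + 6*g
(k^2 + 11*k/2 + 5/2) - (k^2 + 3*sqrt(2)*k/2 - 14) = -3*sqrt(2)*k/2 + 11*k/2 + 33/2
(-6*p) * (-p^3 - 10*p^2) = 6*p^4 + 60*p^3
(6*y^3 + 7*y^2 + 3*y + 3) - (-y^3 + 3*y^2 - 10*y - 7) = 7*y^3 + 4*y^2 + 13*y + 10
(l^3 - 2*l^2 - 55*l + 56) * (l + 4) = l^4 + 2*l^3 - 63*l^2 - 164*l + 224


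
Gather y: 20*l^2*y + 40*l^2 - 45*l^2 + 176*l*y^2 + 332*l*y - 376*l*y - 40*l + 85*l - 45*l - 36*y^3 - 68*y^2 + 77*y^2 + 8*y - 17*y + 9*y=-5*l^2 - 36*y^3 + y^2*(176*l + 9) + y*(20*l^2 - 44*l)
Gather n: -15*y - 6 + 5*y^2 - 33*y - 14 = 5*y^2 - 48*y - 20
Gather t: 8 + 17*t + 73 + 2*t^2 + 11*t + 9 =2*t^2 + 28*t + 90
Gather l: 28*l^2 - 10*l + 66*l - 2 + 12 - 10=28*l^2 + 56*l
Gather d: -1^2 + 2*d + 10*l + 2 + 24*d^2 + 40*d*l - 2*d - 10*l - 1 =24*d^2 + 40*d*l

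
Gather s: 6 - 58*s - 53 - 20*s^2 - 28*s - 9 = -20*s^2 - 86*s - 56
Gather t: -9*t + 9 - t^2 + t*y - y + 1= -t^2 + t*(y - 9) - y + 10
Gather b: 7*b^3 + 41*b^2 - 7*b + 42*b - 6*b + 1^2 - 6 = 7*b^3 + 41*b^2 + 29*b - 5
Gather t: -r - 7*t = -r - 7*t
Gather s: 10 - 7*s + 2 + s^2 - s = s^2 - 8*s + 12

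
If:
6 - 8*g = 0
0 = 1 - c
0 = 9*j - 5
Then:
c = 1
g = 3/4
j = 5/9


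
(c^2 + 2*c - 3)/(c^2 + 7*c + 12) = (c - 1)/(c + 4)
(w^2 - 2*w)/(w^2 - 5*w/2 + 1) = 2*w/(2*w - 1)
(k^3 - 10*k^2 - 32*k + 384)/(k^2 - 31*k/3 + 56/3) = 3*(k^2 - 2*k - 48)/(3*k - 7)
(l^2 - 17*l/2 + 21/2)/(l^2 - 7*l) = (l - 3/2)/l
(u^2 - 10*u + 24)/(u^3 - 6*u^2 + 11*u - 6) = (u^2 - 10*u + 24)/(u^3 - 6*u^2 + 11*u - 6)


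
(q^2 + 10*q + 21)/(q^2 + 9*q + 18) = (q + 7)/(q + 6)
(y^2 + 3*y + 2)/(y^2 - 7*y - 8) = (y + 2)/(y - 8)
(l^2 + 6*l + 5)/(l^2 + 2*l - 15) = (l + 1)/(l - 3)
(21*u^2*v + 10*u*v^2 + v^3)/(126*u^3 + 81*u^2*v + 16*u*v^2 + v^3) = v/(6*u + v)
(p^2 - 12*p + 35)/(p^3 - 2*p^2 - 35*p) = (p - 5)/(p*(p + 5))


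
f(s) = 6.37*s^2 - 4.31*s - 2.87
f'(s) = 12.74*s - 4.31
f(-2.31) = 41.08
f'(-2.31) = -33.74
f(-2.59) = 51.02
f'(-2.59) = -37.31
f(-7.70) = 407.99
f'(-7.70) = -102.41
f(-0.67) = 2.88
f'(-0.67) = -12.85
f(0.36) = -3.60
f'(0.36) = 0.28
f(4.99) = 134.24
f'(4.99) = 59.26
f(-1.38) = 15.21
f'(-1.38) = -21.89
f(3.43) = 57.29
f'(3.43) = 39.39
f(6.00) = 200.59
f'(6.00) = 72.13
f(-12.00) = 966.13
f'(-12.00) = -157.19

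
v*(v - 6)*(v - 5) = v^3 - 11*v^2 + 30*v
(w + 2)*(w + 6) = w^2 + 8*w + 12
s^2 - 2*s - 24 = (s - 6)*(s + 4)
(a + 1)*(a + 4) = a^2 + 5*a + 4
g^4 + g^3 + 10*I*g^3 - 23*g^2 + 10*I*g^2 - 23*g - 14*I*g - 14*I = (g + 2*I)*(g + 7*I)*(-I*g + 1)*(I*g + I)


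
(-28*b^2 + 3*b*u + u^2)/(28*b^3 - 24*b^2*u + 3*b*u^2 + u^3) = (-4*b + u)/(4*b^2 - 4*b*u + u^2)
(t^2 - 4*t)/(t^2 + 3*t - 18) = t*(t - 4)/(t^2 + 3*t - 18)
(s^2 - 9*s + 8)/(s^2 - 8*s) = (s - 1)/s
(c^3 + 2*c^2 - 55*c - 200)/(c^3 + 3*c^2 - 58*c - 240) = (c + 5)/(c + 6)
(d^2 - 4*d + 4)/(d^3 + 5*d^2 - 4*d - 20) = (d - 2)/(d^2 + 7*d + 10)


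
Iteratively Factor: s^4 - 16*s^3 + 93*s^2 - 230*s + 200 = (s - 5)*(s^3 - 11*s^2 + 38*s - 40) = (s - 5)*(s - 2)*(s^2 - 9*s + 20) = (s - 5)^2*(s - 2)*(s - 4)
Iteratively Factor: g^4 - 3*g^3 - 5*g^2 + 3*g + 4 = (g + 1)*(g^3 - 4*g^2 - g + 4) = (g - 4)*(g + 1)*(g^2 - 1) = (g - 4)*(g + 1)^2*(g - 1)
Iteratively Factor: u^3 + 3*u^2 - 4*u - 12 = (u + 3)*(u^2 - 4) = (u + 2)*(u + 3)*(u - 2)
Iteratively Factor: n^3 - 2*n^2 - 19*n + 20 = (n - 5)*(n^2 + 3*n - 4) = (n - 5)*(n + 4)*(n - 1)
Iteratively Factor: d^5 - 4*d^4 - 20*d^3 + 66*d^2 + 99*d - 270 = (d + 3)*(d^4 - 7*d^3 + d^2 + 63*d - 90) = (d - 3)*(d + 3)*(d^3 - 4*d^2 - 11*d + 30) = (d - 3)*(d + 3)^2*(d^2 - 7*d + 10) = (d - 5)*(d - 3)*(d + 3)^2*(d - 2)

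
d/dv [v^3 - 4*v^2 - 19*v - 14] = 3*v^2 - 8*v - 19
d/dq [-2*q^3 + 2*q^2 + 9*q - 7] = -6*q^2 + 4*q + 9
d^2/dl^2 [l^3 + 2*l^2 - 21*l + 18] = 6*l + 4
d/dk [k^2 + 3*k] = 2*k + 3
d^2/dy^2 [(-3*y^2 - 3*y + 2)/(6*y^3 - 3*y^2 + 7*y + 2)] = 8*(-27*y^6 - 81*y^5 + 243*y^4 + 117*y^2 - 63*y + 35)/(216*y^9 - 324*y^8 + 918*y^7 - 567*y^6 + 855*y^5 + 117*y^4 + 163*y^3 + 258*y^2 + 84*y + 8)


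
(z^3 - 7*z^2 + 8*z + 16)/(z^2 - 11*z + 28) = (z^2 - 3*z - 4)/(z - 7)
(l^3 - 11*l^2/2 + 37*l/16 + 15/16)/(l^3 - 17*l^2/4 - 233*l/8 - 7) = (4*l^2 - 23*l + 15)/(2*(2*l^2 - 9*l - 56))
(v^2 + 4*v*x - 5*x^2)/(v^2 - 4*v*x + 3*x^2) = (-v - 5*x)/(-v + 3*x)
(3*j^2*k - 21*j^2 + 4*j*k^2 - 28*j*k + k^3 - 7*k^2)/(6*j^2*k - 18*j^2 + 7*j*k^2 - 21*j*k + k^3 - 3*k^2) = (3*j*k - 21*j + k^2 - 7*k)/(6*j*k - 18*j + k^2 - 3*k)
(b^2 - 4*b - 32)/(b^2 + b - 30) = (b^2 - 4*b - 32)/(b^2 + b - 30)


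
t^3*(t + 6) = t^4 + 6*t^3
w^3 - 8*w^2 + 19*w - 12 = (w - 4)*(w - 3)*(w - 1)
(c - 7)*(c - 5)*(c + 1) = c^3 - 11*c^2 + 23*c + 35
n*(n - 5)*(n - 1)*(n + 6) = n^4 - 31*n^2 + 30*n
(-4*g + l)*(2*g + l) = -8*g^2 - 2*g*l + l^2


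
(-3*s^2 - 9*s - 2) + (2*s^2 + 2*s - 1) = -s^2 - 7*s - 3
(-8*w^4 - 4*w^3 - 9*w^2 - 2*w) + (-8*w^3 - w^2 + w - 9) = -8*w^4 - 12*w^3 - 10*w^2 - w - 9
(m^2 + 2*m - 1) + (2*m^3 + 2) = 2*m^3 + m^2 + 2*m + 1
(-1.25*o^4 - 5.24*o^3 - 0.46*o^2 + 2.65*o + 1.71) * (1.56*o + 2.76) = -1.95*o^5 - 11.6244*o^4 - 15.18*o^3 + 2.8644*o^2 + 9.9816*o + 4.7196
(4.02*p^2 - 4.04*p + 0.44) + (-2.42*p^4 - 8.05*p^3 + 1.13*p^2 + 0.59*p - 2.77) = -2.42*p^4 - 8.05*p^3 + 5.15*p^2 - 3.45*p - 2.33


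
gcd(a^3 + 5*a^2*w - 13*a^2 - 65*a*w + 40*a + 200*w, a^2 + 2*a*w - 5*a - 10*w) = a - 5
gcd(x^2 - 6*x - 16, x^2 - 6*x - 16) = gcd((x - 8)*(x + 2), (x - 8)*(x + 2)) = x^2 - 6*x - 16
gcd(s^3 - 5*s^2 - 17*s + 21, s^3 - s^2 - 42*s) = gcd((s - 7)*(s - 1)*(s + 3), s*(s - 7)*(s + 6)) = s - 7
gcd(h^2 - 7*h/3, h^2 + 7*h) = h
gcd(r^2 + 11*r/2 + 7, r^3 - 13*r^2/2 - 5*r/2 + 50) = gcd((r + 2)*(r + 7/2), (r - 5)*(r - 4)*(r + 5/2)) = 1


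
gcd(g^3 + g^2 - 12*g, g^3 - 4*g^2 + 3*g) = g^2 - 3*g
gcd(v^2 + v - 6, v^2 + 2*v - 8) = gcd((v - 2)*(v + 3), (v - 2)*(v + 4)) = v - 2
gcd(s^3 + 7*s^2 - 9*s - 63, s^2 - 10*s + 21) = s - 3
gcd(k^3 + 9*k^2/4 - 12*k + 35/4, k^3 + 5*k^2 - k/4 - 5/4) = k + 5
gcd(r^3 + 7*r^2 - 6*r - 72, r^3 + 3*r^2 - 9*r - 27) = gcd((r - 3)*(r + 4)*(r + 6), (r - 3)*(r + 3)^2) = r - 3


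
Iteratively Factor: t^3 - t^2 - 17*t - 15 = (t + 1)*(t^2 - 2*t - 15) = (t - 5)*(t + 1)*(t + 3)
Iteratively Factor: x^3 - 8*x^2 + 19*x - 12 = (x - 3)*(x^2 - 5*x + 4) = (x - 3)*(x - 1)*(x - 4)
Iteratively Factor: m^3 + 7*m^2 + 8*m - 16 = (m + 4)*(m^2 + 3*m - 4) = (m - 1)*(m + 4)*(m + 4)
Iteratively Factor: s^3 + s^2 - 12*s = (s)*(s^2 + s - 12) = s*(s - 3)*(s + 4)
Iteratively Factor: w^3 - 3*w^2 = (w - 3)*(w^2) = w*(w - 3)*(w)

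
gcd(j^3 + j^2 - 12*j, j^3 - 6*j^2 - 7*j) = j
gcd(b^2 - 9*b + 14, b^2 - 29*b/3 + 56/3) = b - 7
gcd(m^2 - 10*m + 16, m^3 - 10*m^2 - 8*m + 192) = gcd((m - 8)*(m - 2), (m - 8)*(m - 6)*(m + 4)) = m - 8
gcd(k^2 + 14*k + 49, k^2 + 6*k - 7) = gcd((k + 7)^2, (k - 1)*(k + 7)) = k + 7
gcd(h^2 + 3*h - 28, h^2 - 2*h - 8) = h - 4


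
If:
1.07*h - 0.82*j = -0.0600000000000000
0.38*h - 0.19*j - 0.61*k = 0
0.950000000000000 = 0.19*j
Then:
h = 3.78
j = 5.00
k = 0.79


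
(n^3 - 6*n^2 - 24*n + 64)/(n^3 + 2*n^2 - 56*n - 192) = (n - 2)/(n + 6)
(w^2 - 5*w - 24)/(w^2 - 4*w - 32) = (w + 3)/(w + 4)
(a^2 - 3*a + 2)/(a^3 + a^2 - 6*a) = (a - 1)/(a*(a + 3))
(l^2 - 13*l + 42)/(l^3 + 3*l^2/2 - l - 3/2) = 2*(l^2 - 13*l + 42)/(2*l^3 + 3*l^2 - 2*l - 3)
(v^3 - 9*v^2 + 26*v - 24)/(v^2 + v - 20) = (v^2 - 5*v + 6)/(v + 5)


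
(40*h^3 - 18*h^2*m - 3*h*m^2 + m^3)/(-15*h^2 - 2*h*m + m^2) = (-8*h^2 + 2*h*m + m^2)/(3*h + m)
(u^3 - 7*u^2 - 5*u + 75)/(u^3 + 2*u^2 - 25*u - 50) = (u^2 - 2*u - 15)/(u^2 + 7*u + 10)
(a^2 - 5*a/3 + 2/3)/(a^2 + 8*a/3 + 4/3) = (3*a^2 - 5*a + 2)/(3*a^2 + 8*a + 4)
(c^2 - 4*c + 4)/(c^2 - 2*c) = (c - 2)/c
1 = 1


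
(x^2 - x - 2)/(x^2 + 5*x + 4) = (x - 2)/(x + 4)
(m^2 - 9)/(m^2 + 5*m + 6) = (m - 3)/(m + 2)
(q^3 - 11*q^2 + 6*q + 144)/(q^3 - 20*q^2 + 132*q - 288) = (q + 3)/(q - 6)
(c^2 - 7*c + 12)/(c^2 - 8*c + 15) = (c - 4)/(c - 5)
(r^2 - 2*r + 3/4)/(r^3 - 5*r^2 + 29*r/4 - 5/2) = (2*r - 3)/(2*r^2 - 9*r + 10)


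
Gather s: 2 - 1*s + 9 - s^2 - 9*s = -s^2 - 10*s + 11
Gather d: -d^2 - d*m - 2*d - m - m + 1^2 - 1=-d^2 + d*(-m - 2) - 2*m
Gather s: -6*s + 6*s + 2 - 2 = 0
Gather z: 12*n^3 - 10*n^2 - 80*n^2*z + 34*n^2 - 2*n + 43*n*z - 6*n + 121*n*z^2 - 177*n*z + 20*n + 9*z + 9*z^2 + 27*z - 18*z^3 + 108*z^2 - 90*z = 12*n^3 + 24*n^2 + 12*n - 18*z^3 + z^2*(121*n + 117) + z*(-80*n^2 - 134*n - 54)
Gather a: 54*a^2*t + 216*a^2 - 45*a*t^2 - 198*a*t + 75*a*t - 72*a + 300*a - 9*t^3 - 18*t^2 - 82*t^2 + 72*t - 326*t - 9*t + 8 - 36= a^2*(54*t + 216) + a*(-45*t^2 - 123*t + 228) - 9*t^3 - 100*t^2 - 263*t - 28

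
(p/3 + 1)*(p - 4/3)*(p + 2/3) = p^3/3 + 7*p^2/9 - 26*p/27 - 8/9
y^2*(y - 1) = y^3 - y^2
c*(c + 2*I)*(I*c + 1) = I*c^3 - c^2 + 2*I*c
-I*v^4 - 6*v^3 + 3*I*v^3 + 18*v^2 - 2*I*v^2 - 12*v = v*(v - 2)*(v - 6*I)*(-I*v + I)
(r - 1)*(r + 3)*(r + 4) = r^3 + 6*r^2 + 5*r - 12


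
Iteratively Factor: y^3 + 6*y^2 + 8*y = (y + 2)*(y^2 + 4*y) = y*(y + 2)*(y + 4)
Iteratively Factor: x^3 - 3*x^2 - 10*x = (x + 2)*(x^2 - 5*x) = x*(x + 2)*(x - 5)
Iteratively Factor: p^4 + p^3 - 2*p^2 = (p)*(p^3 + p^2 - 2*p) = p*(p - 1)*(p^2 + 2*p) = p^2*(p - 1)*(p + 2)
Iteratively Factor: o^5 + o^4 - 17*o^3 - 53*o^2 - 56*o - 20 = (o + 1)*(o^4 - 17*o^2 - 36*o - 20) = (o - 5)*(o + 1)*(o^3 + 5*o^2 + 8*o + 4) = (o - 5)*(o + 1)^2*(o^2 + 4*o + 4) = (o - 5)*(o + 1)^2*(o + 2)*(o + 2)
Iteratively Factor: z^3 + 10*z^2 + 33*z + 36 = (z + 3)*(z^2 + 7*z + 12) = (z + 3)^2*(z + 4)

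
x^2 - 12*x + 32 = (x - 8)*(x - 4)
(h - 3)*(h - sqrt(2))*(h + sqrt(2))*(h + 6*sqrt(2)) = h^4 - 3*h^3 + 6*sqrt(2)*h^3 - 18*sqrt(2)*h^2 - 2*h^2 - 12*sqrt(2)*h + 6*h + 36*sqrt(2)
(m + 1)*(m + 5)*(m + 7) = m^3 + 13*m^2 + 47*m + 35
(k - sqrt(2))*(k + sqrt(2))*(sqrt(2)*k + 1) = sqrt(2)*k^3 + k^2 - 2*sqrt(2)*k - 2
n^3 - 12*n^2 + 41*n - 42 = (n - 7)*(n - 3)*(n - 2)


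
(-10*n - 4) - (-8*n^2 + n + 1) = 8*n^2 - 11*n - 5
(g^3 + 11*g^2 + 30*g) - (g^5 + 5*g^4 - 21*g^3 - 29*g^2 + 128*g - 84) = -g^5 - 5*g^4 + 22*g^3 + 40*g^2 - 98*g + 84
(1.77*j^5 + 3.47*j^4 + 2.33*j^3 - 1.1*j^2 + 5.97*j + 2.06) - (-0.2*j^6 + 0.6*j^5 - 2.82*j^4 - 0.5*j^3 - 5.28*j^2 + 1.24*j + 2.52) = 0.2*j^6 + 1.17*j^5 + 6.29*j^4 + 2.83*j^3 + 4.18*j^2 + 4.73*j - 0.46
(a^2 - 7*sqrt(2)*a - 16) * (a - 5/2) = a^3 - 7*sqrt(2)*a^2 - 5*a^2/2 - 16*a + 35*sqrt(2)*a/2 + 40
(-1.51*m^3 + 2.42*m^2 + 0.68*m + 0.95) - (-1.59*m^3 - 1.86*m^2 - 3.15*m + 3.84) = 0.0800000000000001*m^3 + 4.28*m^2 + 3.83*m - 2.89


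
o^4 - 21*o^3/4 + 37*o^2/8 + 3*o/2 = o*(o - 4)*(o - 3/2)*(o + 1/4)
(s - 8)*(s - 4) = s^2 - 12*s + 32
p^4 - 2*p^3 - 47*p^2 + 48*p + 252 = (p - 7)*(p - 3)*(p + 2)*(p + 6)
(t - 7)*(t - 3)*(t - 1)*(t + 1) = t^4 - 10*t^3 + 20*t^2 + 10*t - 21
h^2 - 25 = (h - 5)*(h + 5)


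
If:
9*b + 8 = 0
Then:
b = -8/9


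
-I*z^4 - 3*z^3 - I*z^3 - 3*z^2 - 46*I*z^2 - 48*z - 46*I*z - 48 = (z - 8*I)*(z - I)*(z + 6*I)*(-I*z - I)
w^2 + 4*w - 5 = (w - 1)*(w + 5)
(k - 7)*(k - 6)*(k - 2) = k^3 - 15*k^2 + 68*k - 84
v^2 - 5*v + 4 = (v - 4)*(v - 1)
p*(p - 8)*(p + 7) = p^3 - p^2 - 56*p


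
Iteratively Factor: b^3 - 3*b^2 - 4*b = (b - 4)*(b^2 + b) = b*(b - 4)*(b + 1)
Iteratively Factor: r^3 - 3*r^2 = (r)*(r^2 - 3*r) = r^2*(r - 3)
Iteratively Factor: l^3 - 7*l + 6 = (l + 3)*(l^2 - 3*l + 2) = (l - 1)*(l + 3)*(l - 2)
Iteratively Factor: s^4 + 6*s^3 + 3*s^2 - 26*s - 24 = (s + 4)*(s^3 + 2*s^2 - 5*s - 6) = (s + 1)*(s + 4)*(s^2 + s - 6) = (s + 1)*(s + 3)*(s + 4)*(s - 2)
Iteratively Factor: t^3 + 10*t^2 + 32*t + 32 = (t + 2)*(t^2 + 8*t + 16) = (t + 2)*(t + 4)*(t + 4)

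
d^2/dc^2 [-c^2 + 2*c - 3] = -2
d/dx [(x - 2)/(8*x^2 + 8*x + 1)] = (-8*x^2 + 32*x + 17)/(64*x^4 + 128*x^3 + 80*x^2 + 16*x + 1)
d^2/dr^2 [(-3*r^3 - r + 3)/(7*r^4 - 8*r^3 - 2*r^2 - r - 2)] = 2*(-147*r^9 - 420*r^7 + 1819*r^6 - 3102*r^5 + 993*r^4 + 215*r^3 + 438*r^2 - 150*r - 7)/(343*r^12 - 1176*r^11 + 1050*r^10 + 13*r^9 - 258*r^8 + 468*r^7 - 299*r^6 - 144*r^5 - 42*r^4 - 121*r^3 - 30*r^2 - 12*r - 8)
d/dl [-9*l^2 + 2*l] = 2 - 18*l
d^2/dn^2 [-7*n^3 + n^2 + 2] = 2 - 42*n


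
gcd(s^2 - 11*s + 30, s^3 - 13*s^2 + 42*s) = s - 6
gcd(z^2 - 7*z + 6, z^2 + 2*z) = 1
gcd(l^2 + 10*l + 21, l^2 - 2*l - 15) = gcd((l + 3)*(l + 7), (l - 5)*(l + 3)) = l + 3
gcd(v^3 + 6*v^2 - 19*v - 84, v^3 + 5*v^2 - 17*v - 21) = v + 7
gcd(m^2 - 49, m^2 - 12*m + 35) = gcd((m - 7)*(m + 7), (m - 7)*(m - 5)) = m - 7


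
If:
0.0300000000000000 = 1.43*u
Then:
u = 0.02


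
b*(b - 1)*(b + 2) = b^3 + b^2 - 2*b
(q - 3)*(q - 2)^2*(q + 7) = q^4 - 33*q^2 + 100*q - 84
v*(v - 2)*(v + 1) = v^3 - v^2 - 2*v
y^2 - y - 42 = (y - 7)*(y + 6)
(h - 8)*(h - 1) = h^2 - 9*h + 8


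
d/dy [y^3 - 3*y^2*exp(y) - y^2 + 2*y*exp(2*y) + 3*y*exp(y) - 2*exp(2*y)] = -3*y^2*exp(y) + 3*y^2 + 4*y*exp(2*y) - 3*y*exp(y) - 2*y - 2*exp(2*y) + 3*exp(y)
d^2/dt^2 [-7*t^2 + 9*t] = -14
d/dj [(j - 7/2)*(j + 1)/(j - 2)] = (j^2 - 4*j + 17/2)/(j^2 - 4*j + 4)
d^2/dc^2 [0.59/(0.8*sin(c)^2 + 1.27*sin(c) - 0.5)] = (-1.5104*sin(c)^4 - 1.79832*sin(c)^3 + 0.369989000000001*sin(c)^2 + 3.22199*sin(c) + 2.375222)/(0.8*sin(c)^2 + 1.27*sin(c) - 0.5)^3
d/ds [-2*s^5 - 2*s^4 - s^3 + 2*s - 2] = -10*s^4 - 8*s^3 - 3*s^2 + 2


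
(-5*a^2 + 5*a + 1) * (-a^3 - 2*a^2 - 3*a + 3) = 5*a^5 + 5*a^4 + 4*a^3 - 32*a^2 + 12*a + 3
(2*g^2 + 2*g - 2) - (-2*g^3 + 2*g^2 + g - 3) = 2*g^3 + g + 1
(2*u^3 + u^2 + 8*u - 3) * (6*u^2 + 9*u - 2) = 12*u^5 + 24*u^4 + 53*u^3 + 52*u^2 - 43*u + 6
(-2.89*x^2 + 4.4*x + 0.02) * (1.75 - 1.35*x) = 3.9015*x^3 - 10.9975*x^2 + 7.673*x + 0.035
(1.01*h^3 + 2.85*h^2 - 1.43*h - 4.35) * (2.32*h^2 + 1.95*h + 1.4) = 2.3432*h^5 + 8.5815*h^4 + 3.6539*h^3 - 8.8905*h^2 - 10.4845*h - 6.09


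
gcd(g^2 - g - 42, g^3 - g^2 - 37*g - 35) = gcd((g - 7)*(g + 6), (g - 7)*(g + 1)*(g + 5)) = g - 7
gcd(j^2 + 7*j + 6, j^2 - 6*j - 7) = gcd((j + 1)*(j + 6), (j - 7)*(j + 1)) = j + 1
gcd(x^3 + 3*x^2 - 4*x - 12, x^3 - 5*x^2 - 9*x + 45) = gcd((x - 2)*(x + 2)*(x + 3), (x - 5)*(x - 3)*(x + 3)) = x + 3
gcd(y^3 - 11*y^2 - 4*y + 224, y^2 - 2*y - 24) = y + 4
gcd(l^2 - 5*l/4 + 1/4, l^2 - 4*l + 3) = l - 1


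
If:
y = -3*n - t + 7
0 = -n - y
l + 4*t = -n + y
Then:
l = -6*y - 28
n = -y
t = 2*y + 7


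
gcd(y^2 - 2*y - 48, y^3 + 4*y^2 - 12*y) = y + 6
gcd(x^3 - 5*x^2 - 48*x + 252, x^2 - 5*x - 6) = x - 6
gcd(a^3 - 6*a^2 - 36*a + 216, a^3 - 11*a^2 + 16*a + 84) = a - 6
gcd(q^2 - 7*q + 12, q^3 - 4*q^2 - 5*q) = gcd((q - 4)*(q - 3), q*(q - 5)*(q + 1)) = 1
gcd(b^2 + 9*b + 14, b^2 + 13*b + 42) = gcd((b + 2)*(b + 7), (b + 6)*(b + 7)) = b + 7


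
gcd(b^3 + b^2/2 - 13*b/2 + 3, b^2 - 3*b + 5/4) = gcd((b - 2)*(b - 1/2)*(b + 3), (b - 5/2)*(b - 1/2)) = b - 1/2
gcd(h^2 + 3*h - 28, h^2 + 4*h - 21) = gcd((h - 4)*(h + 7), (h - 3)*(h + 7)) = h + 7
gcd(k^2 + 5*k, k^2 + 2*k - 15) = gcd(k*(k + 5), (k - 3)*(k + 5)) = k + 5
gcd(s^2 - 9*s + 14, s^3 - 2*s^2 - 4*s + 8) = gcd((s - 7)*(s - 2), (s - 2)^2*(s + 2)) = s - 2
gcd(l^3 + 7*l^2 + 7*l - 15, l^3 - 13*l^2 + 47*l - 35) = l - 1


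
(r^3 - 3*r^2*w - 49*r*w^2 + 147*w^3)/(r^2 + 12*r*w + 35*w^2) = (r^2 - 10*r*w + 21*w^2)/(r + 5*w)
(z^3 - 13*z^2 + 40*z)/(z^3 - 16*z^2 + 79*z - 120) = z/(z - 3)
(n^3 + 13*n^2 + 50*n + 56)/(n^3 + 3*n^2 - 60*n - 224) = (n + 2)/(n - 8)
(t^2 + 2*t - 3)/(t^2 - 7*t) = (t^2 + 2*t - 3)/(t*(t - 7))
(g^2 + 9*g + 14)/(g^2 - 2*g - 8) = (g + 7)/(g - 4)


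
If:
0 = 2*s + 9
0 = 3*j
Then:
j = 0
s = -9/2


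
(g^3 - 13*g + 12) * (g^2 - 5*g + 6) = g^5 - 5*g^4 - 7*g^3 + 77*g^2 - 138*g + 72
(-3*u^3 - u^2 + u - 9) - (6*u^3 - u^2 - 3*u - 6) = -9*u^3 + 4*u - 3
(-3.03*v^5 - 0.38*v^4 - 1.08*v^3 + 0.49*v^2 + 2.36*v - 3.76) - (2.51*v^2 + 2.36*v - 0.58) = -3.03*v^5 - 0.38*v^4 - 1.08*v^3 - 2.02*v^2 - 3.18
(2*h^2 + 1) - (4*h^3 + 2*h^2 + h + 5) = -4*h^3 - h - 4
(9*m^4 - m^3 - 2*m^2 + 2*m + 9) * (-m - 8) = -9*m^5 - 71*m^4 + 10*m^3 + 14*m^2 - 25*m - 72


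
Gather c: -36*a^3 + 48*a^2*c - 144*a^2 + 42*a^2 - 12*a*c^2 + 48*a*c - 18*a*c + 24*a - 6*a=-36*a^3 - 102*a^2 - 12*a*c^2 + 18*a + c*(48*a^2 + 30*a)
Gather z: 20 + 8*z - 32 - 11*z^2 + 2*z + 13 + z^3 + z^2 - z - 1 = z^3 - 10*z^2 + 9*z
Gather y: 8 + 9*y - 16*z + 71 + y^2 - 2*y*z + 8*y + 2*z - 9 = y^2 + y*(17 - 2*z) - 14*z + 70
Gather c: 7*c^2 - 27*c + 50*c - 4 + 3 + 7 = 7*c^2 + 23*c + 6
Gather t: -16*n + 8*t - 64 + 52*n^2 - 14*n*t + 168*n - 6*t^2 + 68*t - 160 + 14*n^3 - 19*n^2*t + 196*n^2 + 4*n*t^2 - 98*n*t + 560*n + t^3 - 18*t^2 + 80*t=14*n^3 + 248*n^2 + 712*n + t^3 + t^2*(4*n - 24) + t*(-19*n^2 - 112*n + 156) - 224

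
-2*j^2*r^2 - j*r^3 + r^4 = r^2*(-2*j + r)*(j + r)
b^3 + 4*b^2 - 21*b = b*(b - 3)*(b + 7)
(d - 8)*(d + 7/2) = d^2 - 9*d/2 - 28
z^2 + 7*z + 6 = (z + 1)*(z + 6)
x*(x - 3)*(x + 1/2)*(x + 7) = x^4 + 9*x^3/2 - 19*x^2 - 21*x/2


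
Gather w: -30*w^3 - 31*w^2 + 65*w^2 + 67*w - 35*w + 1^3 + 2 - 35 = -30*w^3 + 34*w^2 + 32*w - 32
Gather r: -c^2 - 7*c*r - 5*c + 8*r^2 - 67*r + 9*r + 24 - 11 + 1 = -c^2 - 5*c + 8*r^2 + r*(-7*c - 58) + 14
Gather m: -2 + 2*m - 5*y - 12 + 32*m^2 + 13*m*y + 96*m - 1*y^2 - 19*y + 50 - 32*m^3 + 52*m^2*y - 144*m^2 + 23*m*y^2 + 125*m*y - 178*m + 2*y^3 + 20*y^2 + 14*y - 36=-32*m^3 + m^2*(52*y - 112) + m*(23*y^2 + 138*y - 80) + 2*y^3 + 19*y^2 - 10*y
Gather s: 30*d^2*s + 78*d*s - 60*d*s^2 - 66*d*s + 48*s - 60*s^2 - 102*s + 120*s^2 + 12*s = s^2*(60 - 60*d) + s*(30*d^2 + 12*d - 42)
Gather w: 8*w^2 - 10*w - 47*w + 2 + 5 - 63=8*w^2 - 57*w - 56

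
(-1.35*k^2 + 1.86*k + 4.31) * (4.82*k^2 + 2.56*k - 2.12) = -6.507*k^4 + 5.5092*k^3 + 28.3978*k^2 + 7.0904*k - 9.1372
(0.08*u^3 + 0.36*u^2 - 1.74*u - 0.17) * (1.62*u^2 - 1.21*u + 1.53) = 0.1296*u^5 + 0.4864*u^4 - 3.132*u^3 + 2.3808*u^2 - 2.4565*u - 0.2601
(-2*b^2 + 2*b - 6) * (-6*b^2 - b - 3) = 12*b^4 - 10*b^3 + 40*b^2 + 18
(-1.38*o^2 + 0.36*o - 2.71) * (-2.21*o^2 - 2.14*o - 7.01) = 3.0498*o^4 + 2.1576*o^3 + 14.8925*o^2 + 3.2758*o + 18.9971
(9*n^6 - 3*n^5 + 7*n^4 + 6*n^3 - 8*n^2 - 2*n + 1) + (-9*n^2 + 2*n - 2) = 9*n^6 - 3*n^5 + 7*n^4 + 6*n^3 - 17*n^2 - 1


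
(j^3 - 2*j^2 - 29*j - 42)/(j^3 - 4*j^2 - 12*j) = (j^2 - 4*j - 21)/(j*(j - 6))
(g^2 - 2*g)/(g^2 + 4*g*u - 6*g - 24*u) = g*(g - 2)/(g^2 + 4*g*u - 6*g - 24*u)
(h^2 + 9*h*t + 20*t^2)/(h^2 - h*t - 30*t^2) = (-h - 4*t)/(-h + 6*t)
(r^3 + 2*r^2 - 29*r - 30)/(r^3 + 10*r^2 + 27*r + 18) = (r - 5)/(r + 3)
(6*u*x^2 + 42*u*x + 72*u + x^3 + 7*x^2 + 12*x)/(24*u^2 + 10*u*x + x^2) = (x^2 + 7*x + 12)/(4*u + x)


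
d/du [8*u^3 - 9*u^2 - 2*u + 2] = 24*u^2 - 18*u - 2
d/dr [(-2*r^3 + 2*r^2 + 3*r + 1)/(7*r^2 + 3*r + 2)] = (-14*r^4 - 12*r^3 - 27*r^2 - 6*r + 3)/(49*r^4 + 42*r^3 + 37*r^2 + 12*r + 4)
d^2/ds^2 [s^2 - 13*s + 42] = 2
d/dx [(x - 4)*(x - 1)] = 2*x - 5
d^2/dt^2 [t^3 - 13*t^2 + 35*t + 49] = 6*t - 26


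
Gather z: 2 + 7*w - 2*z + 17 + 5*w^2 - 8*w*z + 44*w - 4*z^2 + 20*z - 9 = 5*w^2 + 51*w - 4*z^2 + z*(18 - 8*w) + 10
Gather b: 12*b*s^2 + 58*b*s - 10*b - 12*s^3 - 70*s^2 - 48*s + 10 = b*(12*s^2 + 58*s - 10) - 12*s^3 - 70*s^2 - 48*s + 10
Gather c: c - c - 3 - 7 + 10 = 0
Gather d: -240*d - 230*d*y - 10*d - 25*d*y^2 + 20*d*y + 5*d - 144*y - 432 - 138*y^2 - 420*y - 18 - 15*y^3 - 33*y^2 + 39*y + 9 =d*(-25*y^2 - 210*y - 245) - 15*y^3 - 171*y^2 - 525*y - 441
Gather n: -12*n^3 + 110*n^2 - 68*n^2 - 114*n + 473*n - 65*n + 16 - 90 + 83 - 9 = -12*n^3 + 42*n^2 + 294*n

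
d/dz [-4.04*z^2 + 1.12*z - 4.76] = 1.12 - 8.08*z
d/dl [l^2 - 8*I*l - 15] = 2*l - 8*I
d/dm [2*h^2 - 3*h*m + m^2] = -3*h + 2*m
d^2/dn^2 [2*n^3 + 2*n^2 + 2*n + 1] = 12*n + 4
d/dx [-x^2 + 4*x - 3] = 4 - 2*x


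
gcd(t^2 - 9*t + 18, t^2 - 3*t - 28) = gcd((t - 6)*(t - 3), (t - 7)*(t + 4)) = 1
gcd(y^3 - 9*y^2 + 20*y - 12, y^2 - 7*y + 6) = y^2 - 7*y + 6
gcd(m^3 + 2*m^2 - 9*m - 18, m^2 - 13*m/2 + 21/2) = m - 3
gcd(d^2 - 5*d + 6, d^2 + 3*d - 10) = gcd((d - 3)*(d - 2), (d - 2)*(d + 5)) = d - 2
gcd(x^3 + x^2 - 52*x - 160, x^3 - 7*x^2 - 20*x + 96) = x^2 - 4*x - 32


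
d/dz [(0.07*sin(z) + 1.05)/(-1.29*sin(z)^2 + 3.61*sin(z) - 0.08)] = (0.0903*sin(z)^2 + 2.709*sin(z) - 3.7961)*cos(z)/(1.6641*sin(z)^4 - 9.3138*sin(z)^3 + 13.2385*sin(z)^2 - 0.5776*sin(z) + 0.0064)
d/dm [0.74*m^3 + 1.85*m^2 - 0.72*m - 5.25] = 2.22*m^2 + 3.7*m - 0.72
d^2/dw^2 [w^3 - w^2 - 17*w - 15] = 6*w - 2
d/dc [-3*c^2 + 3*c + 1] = 3 - 6*c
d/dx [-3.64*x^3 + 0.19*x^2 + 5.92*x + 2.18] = -10.92*x^2 + 0.38*x + 5.92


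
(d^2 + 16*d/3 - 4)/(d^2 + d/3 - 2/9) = 3*(3*d^2 + 16*d - 12)/(9*d^2 + 3*d - 2)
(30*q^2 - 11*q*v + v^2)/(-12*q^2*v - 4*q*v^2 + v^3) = (-5*q + v)/(v*(2*q + v))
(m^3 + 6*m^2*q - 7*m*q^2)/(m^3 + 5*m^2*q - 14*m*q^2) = (-m + q)/(-m + 2*q)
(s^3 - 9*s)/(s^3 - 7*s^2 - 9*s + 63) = s/(s - 7)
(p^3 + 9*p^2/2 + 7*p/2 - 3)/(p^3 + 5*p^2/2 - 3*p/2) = (p + 2)/p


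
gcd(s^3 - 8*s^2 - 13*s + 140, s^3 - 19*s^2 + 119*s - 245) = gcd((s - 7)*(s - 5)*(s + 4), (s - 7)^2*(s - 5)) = s^2 - 12*s + 35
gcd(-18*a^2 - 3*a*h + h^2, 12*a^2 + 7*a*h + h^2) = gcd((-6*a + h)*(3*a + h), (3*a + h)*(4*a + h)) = 3*a + h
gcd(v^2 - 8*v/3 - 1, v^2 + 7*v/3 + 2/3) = v + 1/3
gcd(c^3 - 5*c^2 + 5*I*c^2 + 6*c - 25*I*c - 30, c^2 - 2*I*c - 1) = c - I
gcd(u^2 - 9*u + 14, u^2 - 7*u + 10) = u - 2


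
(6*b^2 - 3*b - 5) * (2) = 12*b^2 - 6*b - 10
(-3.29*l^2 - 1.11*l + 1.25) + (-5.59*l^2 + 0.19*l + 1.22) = -8.88*l^2 - 0.92*l + 2.47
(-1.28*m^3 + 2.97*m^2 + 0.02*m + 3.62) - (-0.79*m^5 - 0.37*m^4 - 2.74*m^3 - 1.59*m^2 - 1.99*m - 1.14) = 0.79*m^5 + 0.37*m^4 + 1.46*m^3 + 4.56*m^2 + 2.01*m + 4.76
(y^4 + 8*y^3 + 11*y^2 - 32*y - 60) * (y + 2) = y^5 + 10*y^4 + 27*y^3 - 10*y^2 - 124*y - 120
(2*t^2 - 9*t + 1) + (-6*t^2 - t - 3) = -4*t^2 - 10*t - 2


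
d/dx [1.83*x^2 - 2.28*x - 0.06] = 3.66*x - 2.28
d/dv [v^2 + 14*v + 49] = 2*v + 14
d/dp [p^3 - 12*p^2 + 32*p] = 3*p^2 - 24*p + 32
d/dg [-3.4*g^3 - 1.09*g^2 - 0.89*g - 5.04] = -10.2*g^2 - 2.18*g - 0.89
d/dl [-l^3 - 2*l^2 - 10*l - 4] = -3*l^2 - 4*l - 10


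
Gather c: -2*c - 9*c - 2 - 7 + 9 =-11*c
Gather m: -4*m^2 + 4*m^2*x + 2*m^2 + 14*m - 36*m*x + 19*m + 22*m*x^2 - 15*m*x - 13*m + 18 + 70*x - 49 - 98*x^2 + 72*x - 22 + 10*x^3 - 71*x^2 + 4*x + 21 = m^2*(4*x - 2) + m*(22*x^2 - 51*x + 20) + 10*x^3 - 169*x^2 + 146*x - 32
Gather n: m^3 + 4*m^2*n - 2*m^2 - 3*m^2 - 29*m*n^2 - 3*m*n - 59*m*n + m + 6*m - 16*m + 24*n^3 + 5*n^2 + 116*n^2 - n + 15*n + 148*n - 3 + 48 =m^3 - 5*m^2 - 9*m + 24*n^3 + n^2*(121 - 29*m) + n*(4*m^2 - 62*m + 162) + 45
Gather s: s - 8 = s - 8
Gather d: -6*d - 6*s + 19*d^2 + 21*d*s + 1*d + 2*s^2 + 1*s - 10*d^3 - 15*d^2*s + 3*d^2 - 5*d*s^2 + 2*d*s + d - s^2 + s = -10*d^3 + d^2*(22 - 15*s) + d*(-5*s^2 + 23*s - 4) + s^2 - 4*s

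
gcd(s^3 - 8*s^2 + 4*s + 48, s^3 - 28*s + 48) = s - 4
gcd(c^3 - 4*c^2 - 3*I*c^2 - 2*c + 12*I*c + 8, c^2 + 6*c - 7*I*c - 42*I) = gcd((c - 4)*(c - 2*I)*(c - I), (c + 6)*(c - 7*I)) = 1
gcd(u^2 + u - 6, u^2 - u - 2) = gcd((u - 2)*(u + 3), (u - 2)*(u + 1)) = u - 2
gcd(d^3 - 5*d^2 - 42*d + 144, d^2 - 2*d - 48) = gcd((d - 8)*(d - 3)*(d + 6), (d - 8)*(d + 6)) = d^2 - 2*d - 48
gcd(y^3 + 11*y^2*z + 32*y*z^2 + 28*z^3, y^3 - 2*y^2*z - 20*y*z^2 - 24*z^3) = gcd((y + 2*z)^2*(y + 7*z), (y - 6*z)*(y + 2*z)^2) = y^2 + 4*y*z + 4*z^2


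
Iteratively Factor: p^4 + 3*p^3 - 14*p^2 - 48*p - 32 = (p + 2)*(p^3 + p^2 - 16*p - 16) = (p + 2)*(p + 4)*(p^2 - 3*p - 4) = (p + 1)*(p + 2)*(p + 4)*(p - 4)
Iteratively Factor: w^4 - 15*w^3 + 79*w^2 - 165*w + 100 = (w - 4)*(w^3 - 11*w^2 + 35*w - 25) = (w - 5)*(w - 4)*(w^2 - 6*w + 5) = (w - 5)*(w - 4)*(w - 1)*(w - 5)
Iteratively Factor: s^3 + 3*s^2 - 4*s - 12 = (s + 3)*(s^2 - 4) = (s - 2)*(s + 3)*(s + 2)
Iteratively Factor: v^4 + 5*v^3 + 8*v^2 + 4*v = (v + 1)*(v^3 + 4*v^2 + 4*v) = (v + 1)*(v + 2)*(v^2 + 2*v) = v*(v + 1)*(v + 2)*(v + 2)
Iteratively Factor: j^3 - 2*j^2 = (j - 2)*(j^2) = j*(j - 2)*(j)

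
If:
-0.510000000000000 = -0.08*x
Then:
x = 6.38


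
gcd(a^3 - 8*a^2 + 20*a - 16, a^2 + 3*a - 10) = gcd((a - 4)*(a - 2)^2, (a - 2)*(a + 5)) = a - 2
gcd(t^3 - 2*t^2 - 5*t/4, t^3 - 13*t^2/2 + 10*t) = t^2 - 5*t/2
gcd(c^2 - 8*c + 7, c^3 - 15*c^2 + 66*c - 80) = 1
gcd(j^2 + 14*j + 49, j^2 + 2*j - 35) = j + 7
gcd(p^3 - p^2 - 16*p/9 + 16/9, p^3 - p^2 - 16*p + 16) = p - 1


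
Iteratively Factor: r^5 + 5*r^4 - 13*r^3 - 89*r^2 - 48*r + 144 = (r - 1)*(r^4 + 6*r^3 - 7*r^2 - 96*r - 144) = (r - 1)*(r + 4)*(r^3 + 2*r^2 - 15*r - 36) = (r - 4)*(r - 1)*(r + 4)*(r^2 + 6*r + 9) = (r - 4)*(r - 1)*(r + 3)*(r + 4)*(r + 3)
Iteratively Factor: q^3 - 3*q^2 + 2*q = (q)*(q^2 - 3*q + 2) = q*(q - 2)*(q - 1)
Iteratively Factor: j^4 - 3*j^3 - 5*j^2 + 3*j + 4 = (j + 1)*(j^3 - 4*j^2 - j + 4) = (j - 4)*(j + 1)*(j^2 - 1) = (j - 4)*(j - 1)*(j + 1)*(j + 1)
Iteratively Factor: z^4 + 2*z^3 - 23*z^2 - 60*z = (z - 5)*(z^3 + 7*z^2 + 12*z) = z*(z - 5)*(z^2 + 7*z + 12) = z*(z - 5)*(z + 3)*(z + 4)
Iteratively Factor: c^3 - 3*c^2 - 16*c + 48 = (c + 4)*(c^2 - 7*c + 12) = (c - 3)*(c + 4)*(c - 4)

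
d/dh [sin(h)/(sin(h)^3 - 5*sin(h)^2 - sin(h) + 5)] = (-2*sin(h)^3 + 5*sin(h)^2 + 5)/((sin(h) - 5)^2*cos(h)^3)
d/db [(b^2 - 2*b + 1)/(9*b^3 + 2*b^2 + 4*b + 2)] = (-9*b^4 + 36*b^3 - 19*b^2 - 8)/(81*b^6 + 36*b^5 + 76*b^4 + 52*b^3 + 24*b^2 + 16*b + 4)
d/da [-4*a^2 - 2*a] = -8*a - 2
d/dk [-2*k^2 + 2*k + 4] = 2 - 4*k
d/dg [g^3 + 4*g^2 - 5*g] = 3*g^2 + 8*g - 5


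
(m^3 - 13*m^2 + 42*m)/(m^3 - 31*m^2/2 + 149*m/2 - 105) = 2*m/(2*m - 5)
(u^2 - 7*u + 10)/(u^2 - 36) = (u^2 - 7*u + 10)/(u^2 - 36)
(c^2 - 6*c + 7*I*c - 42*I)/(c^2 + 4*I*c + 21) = (c - 6)/(c - 3*I)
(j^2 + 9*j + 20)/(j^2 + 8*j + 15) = (j + 4)/(j + 3)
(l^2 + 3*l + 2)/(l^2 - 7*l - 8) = (l + 2)/(l - 8)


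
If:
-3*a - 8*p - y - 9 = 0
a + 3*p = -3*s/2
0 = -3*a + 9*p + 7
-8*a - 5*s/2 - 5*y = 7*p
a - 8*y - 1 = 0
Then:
No Solution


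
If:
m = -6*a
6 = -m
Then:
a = 1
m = -6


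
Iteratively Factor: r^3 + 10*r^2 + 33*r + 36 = (r + 3)*(r^2 + 7*r + 12) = (r + 3)*(r + 4)*(r + 3)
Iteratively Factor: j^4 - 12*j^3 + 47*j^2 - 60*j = (j - 4)*(j^3 - 8*j^2 + 15*j) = (j - 4)*(j - 3)*(j^2 - 5*j) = (j - 5)*(j - 4)*(j - 3)*(j)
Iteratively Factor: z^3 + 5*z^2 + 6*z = (z)*(z^2 + 5*z + 6) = z*(z + 3)*(z + 2)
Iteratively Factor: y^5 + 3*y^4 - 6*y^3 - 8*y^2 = (y + 4)*(y^4 - y^3 - 2*y^2) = y*(y + 4)*(y^3 - y^2 - 2*y) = y^2*(y + 4)*(y^2 - y - 2) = y^2*(y - 2)*(y + 4)*(y + 1)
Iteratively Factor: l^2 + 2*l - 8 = (l - 2)*(l + 4)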